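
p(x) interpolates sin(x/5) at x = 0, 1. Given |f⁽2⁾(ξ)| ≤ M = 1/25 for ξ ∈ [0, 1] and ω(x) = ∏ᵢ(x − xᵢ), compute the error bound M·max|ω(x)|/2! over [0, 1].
1/200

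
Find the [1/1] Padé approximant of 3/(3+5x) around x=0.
1/(5*x/3 + 1)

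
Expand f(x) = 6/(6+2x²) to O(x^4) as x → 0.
1 - x**2/3 + O(x**4)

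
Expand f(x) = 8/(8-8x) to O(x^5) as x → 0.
1 + x + x**2 + x**3 + x**4 + O(x**5)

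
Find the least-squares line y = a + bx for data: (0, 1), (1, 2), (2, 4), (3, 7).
a = 1/2, b = 2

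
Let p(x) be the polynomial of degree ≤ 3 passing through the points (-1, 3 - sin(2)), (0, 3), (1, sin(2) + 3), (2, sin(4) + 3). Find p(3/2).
5*sin(4)/16 + 7*sin(2)/8 + 3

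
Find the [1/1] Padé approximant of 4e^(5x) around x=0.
(10*x + 4)/(1 - 5*x/2)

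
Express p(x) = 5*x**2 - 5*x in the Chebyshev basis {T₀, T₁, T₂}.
(5/2)T₀ + (-5)T₁ + (5/2)T₂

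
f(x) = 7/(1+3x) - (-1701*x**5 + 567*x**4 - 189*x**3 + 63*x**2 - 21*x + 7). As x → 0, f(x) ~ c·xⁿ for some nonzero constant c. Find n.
6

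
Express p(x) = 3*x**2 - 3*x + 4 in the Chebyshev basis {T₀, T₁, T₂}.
(11/2)T₀ + (-3)T₁ + (3/2)T₂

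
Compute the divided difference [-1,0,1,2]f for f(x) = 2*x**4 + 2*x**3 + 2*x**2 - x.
6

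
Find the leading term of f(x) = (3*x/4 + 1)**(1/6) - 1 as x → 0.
x/8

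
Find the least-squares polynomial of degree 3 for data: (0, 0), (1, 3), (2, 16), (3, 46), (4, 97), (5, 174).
11/126 + (-881/756)x + (739/252)x² + (23/27)x³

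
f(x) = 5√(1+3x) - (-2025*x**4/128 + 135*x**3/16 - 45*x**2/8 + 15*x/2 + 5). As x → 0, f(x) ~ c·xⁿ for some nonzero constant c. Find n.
5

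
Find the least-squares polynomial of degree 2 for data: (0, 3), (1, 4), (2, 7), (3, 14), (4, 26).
116/35 + (-64/35)x + (13/7)x²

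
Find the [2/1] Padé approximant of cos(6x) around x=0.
1 - 18*x**2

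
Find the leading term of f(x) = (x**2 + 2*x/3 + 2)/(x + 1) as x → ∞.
x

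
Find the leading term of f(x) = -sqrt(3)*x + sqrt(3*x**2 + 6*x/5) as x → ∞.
sqrt(3)/5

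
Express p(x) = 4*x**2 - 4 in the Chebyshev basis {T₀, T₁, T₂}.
(-2)T₀ + (2)T₂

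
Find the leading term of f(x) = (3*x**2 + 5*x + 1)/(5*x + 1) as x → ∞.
3*x/5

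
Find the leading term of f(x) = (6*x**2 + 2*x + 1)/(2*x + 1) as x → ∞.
3*x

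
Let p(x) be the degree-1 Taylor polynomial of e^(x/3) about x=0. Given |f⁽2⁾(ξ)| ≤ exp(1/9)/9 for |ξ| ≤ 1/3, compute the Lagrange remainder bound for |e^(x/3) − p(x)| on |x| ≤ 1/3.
exp(1/9)/162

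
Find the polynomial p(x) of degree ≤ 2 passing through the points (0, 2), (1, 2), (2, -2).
-2*x**2 + 2*x + 2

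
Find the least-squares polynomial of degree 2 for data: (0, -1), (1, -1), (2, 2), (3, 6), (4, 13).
-37/35 + (-11/14)x + (15/14)x²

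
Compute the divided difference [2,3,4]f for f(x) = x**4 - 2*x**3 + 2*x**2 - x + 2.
39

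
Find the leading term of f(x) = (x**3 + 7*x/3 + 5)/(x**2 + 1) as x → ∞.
x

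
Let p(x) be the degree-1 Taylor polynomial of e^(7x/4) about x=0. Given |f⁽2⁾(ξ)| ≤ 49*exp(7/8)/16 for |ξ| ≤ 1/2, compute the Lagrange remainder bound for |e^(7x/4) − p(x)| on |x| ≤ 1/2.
49*exp(7/8)/128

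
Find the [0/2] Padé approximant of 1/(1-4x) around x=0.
1/(1 - 4*x)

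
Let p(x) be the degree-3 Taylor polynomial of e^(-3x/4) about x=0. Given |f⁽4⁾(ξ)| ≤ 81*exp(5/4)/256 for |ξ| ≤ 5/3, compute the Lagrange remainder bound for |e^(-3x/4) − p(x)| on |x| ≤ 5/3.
625*exp(5/4)/6144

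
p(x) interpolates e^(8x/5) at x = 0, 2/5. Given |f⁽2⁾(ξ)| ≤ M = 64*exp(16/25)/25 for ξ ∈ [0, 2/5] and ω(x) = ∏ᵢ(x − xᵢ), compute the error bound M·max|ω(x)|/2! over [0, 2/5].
32*exp(16/25)/625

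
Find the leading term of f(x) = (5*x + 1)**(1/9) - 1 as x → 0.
5*x/9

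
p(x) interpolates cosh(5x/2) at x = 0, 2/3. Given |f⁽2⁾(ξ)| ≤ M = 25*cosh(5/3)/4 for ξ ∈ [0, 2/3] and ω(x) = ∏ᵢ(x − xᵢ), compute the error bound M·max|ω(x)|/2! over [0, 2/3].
25*cosh(5/3)/72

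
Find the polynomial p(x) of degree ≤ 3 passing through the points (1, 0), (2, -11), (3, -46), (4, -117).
-2*x**3 + 3*x - 1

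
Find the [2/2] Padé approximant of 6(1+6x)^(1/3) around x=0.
(56*x**2 + 42*x + 6)/(10*x**2/3 + 5*x + 1)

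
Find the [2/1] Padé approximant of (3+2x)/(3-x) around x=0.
(2*x/3 + 1)/(1 - x/3)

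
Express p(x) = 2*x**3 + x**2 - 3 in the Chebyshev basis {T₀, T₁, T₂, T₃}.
(-5/2)T₀ + (3/2)T₁ + (1/2)T₂ + (1/2)T₃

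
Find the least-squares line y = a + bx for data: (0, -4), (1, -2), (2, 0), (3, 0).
a = -18/5, b = 7/5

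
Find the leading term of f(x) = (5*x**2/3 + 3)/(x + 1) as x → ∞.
5*x/3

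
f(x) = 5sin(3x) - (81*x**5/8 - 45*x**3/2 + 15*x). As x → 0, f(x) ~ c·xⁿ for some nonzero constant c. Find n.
7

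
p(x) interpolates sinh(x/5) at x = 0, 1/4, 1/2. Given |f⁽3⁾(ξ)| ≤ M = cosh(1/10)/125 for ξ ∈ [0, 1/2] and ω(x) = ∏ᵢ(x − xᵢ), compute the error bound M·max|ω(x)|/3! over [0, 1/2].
sqrt(3)*cosh(1/10)/216000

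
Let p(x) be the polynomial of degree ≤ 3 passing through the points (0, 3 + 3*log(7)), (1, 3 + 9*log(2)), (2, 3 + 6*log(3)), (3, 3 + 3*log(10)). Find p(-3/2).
3 + log(8183243915489726346684277347882562022607*2**(1/8)*3**(5/8)*5**(7/16)*7**(11/16)/811296384146066816957890051440640000000)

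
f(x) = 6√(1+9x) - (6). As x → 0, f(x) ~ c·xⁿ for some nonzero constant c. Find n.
1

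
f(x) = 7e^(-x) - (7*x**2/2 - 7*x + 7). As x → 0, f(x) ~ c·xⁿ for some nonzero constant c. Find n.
3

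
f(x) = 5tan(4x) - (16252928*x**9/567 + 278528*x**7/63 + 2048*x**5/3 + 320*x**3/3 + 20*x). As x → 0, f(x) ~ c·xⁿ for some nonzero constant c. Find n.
11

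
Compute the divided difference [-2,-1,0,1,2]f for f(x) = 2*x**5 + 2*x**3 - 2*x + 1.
0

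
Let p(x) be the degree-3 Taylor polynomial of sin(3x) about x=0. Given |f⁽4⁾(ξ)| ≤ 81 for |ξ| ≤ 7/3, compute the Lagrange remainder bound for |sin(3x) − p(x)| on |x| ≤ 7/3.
2401/24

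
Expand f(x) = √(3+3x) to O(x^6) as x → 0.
sqrt(3) + sqrt(3)*x/2 - sqrt(3)*x**2/8 + sqrt(3)*x**3/16 - 5*sqrt(3)*x**4/128 + 7*sqrt(3)*x**5/256 + O(x**6)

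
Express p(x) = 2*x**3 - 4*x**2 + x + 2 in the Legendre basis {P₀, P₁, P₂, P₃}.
(2/3)P₀ + (11/5)P₁ + (-8/3)P₂ + (4/5)P₃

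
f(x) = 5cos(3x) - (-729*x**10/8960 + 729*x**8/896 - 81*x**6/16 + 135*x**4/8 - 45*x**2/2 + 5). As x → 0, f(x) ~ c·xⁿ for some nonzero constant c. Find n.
12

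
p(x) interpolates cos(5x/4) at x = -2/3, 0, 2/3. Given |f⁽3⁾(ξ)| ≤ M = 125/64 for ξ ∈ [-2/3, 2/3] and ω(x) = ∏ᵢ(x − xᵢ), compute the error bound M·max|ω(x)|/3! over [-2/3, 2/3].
125*sqrt(3)/5832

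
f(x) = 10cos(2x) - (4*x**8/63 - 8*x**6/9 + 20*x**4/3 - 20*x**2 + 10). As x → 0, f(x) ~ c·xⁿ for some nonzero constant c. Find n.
10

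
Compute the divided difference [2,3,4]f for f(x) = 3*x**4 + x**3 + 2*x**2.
176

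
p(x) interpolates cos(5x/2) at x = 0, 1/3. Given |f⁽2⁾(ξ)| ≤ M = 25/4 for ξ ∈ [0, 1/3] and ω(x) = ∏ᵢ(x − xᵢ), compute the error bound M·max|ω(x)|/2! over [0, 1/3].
25/288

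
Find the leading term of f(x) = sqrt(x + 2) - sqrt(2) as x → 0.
sqrt(2)*x/4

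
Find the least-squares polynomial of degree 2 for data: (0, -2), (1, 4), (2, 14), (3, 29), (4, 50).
-9/5 + (29/10)x + (5/2)x²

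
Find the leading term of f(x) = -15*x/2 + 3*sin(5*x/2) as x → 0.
-125*x**3/16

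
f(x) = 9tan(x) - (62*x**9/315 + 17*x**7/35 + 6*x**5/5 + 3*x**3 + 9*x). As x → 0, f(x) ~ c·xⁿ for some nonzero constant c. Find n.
11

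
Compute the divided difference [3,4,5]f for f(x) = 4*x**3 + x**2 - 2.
49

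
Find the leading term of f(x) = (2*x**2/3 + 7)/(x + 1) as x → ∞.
2*x/3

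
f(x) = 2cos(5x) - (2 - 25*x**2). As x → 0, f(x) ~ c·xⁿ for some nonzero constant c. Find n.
4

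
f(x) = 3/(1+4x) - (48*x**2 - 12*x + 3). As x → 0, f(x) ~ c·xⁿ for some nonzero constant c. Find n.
3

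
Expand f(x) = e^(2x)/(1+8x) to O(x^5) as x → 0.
1 - 6*x + 50*x**2 - 1196*x**3/3 + 3190*x**4 + O(x**5)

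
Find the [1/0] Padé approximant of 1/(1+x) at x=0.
1 - x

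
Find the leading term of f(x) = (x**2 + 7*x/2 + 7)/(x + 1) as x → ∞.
x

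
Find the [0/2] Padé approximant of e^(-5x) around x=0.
1/(25*x**2/2 + 5*x + 1)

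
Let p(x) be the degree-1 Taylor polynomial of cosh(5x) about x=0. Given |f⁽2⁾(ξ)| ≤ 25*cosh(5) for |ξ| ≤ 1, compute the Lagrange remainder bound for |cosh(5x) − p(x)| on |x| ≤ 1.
25*cosh(5)/2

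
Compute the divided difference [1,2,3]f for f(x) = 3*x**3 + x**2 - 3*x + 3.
19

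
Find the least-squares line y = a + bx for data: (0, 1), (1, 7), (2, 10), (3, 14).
a = 17/10, b = 21/5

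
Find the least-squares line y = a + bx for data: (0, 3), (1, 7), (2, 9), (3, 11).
a = 18/5, b = 13/5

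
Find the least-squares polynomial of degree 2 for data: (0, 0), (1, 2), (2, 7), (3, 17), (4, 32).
8/35 + (-67/70)x + (31/14)x²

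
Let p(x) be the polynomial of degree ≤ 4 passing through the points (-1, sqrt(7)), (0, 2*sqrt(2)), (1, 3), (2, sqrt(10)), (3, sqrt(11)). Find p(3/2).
-5*sqrt(2)/16 - 5*sqrt(11)/128 + 3*sqrt(7)/128 + 15*sqrt(10)/32 + 135/64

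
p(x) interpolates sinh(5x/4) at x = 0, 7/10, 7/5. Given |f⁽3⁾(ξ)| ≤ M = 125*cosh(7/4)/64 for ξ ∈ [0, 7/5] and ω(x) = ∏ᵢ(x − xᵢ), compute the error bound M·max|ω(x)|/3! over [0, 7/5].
343*sqrt(3)*cosh(7/4)/13824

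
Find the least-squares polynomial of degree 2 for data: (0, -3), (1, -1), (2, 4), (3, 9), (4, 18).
-3 + (6/5)x + x²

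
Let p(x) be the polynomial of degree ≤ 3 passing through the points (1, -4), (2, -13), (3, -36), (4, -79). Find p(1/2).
-23/8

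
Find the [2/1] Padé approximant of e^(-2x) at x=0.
(2*x**2/3 - 4*x/3 + 1)/(2*x/3 + 1)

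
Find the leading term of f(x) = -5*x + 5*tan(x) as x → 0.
5*x**3/3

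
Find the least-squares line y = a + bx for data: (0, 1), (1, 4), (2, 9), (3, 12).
a = 4/5, b = 19/5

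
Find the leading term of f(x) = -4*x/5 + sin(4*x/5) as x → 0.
-32*x**3/375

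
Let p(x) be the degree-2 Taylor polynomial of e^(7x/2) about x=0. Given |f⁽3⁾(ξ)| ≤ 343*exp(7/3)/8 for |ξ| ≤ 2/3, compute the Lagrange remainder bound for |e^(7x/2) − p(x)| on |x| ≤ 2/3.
343*exp(7/3)/162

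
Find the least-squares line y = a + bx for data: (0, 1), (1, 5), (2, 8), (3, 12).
a = 11/10, b = 18/5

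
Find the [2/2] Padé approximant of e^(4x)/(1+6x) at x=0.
(152*x**2/51 + 46*x/17 + 1)/(-388*x**2/51 + 80*x/17 + 1)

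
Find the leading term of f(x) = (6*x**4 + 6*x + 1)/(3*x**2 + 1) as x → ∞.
2*x**2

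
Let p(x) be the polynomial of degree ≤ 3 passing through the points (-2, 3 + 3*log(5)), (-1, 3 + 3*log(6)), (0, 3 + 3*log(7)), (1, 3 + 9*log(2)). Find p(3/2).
3 + log(226492416*2**(5/8)*3**(15/16)*5**(1/16)*7**(7/16)/4117715)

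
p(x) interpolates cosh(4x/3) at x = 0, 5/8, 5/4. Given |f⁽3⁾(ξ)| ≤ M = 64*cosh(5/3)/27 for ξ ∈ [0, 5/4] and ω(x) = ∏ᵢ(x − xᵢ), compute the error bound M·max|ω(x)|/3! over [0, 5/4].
125*sqrt(3)*cosh(5/3)/5832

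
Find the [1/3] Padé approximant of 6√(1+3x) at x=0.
(63*x/4 + 6)/(27*x**3/64 - 9*x**2/16 + 9*x/8 + 1)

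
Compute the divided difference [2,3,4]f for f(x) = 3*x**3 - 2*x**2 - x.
25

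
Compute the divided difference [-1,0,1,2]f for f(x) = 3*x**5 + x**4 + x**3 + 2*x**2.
18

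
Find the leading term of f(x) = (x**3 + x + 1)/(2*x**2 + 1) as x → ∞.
x/2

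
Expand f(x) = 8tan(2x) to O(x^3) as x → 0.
16*x + O(x**3)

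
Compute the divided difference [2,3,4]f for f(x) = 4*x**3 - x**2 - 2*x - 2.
35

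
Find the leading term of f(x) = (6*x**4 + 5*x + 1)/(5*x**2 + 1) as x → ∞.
6*x**2/5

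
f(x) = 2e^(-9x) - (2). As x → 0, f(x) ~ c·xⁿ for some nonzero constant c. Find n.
1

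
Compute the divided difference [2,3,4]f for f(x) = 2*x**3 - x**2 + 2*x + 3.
17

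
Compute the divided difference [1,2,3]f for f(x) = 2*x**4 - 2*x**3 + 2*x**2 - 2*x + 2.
40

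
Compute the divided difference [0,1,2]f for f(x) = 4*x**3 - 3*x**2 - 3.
9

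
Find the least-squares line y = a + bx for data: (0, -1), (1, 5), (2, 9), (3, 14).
a = -3/5, b = 49/10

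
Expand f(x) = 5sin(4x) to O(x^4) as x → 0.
20*x - 160*x**3/3 + O(x**4)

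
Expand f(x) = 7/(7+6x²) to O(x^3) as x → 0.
1 - 6*x**2/7 + O(x**3)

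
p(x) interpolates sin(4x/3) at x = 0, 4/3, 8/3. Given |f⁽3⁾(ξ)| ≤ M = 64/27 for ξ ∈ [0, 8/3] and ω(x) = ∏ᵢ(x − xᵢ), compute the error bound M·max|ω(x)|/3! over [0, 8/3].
4096*sqrt(3)/19683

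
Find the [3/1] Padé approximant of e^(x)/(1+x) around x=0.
(11*x**3/48 + x**2/2 + 9*x/8 + 1)/(9*x/8 + 1)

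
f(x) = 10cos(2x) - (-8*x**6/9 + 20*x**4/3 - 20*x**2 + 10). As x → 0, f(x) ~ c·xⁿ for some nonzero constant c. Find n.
8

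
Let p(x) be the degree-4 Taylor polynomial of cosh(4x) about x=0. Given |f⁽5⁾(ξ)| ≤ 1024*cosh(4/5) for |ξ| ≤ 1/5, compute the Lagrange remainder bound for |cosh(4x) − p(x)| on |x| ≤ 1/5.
128*cosh(4/5)/46875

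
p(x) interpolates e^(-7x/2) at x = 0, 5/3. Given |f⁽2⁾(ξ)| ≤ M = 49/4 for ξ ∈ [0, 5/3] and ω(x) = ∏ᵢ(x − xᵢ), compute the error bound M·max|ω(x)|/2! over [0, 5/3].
1225/288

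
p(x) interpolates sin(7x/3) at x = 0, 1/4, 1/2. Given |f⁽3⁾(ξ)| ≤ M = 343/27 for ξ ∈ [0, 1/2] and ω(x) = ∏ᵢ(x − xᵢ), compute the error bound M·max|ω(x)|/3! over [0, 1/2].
343*sqrt(3)/46656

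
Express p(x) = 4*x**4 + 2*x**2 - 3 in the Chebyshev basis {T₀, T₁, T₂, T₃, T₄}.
(-1/2)T₀ + (3)T₂ + (1/2)T₄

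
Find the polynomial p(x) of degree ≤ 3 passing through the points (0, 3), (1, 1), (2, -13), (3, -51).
3 - 2*x**3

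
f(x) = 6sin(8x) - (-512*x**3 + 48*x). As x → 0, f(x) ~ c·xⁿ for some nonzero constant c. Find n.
5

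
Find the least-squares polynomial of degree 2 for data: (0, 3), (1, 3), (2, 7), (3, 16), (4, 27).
20/7 + (-113/70)x + (27/14)x²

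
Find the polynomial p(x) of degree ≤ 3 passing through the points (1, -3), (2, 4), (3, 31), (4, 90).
2*x**3 - 2*x**2 - x - 2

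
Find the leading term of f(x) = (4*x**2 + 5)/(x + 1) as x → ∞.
4*x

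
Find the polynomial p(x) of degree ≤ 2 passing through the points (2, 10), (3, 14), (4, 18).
4*x + 2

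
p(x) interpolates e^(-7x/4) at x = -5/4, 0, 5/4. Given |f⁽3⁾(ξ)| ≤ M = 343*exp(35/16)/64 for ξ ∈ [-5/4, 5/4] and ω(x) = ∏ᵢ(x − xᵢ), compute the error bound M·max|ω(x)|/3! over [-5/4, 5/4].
42875*sqrt(3)*exp(35/16)/110592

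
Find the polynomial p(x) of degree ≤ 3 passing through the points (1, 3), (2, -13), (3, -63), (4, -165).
-3*x**3 + x**2 + 2*x + 3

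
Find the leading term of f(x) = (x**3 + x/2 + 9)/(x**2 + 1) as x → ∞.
x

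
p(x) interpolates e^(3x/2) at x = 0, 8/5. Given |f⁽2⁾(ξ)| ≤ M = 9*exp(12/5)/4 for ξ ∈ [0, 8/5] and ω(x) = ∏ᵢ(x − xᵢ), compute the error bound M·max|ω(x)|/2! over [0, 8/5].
18*exp(12/5)/25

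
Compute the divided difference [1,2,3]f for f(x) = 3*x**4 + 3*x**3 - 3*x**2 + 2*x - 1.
90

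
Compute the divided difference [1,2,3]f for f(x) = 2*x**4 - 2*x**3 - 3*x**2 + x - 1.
35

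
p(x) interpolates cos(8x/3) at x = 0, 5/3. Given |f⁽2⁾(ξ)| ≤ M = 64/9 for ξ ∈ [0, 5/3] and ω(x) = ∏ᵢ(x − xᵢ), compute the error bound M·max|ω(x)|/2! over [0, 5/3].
200/81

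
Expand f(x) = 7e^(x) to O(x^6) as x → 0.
7 + 7*x + 7*x**2/2 + 7*x**3/6 + 7*x**4/24 + 7*x**5/120 + O(x**6)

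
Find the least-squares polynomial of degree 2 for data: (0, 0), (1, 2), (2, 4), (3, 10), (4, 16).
4/35 + (4/7)x + (6/7)x²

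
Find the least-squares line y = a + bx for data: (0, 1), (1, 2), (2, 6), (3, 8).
a = 1/2, b = 5/2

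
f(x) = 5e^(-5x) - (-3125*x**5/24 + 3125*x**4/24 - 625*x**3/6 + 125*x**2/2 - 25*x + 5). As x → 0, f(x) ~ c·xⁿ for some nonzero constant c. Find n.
6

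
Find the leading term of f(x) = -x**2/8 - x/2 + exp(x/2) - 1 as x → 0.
x**3/48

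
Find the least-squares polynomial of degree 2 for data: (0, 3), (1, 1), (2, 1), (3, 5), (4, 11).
107/35 + (-26/7)x + (10/7)x²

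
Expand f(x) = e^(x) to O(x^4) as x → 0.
1 + x + x**2/2 + x**3/6 + O(x**4)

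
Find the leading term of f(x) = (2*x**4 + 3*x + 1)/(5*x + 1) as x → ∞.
2*x**3/5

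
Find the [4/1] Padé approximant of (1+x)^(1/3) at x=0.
(x**4/243 - 8*x**3/405 + 2*x**2/15 + 16*x/15 + 1)/(11*x/15 + 1)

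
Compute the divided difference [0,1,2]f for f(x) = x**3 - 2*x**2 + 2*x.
1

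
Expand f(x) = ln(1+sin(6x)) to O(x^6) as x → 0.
6*x - 18*x**2 + 36*x**3 - 108*x**4 + 324*x**5 + O(x**6)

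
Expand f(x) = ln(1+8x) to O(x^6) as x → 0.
8*x - 32*x**2 + 512*x**3/3 - 1024*x**4 + 32768*x**5/5 + O(x**6)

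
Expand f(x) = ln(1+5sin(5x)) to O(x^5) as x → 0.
25*x - 625*x**2/2 + 30625*x**3/6 - 1140625*x**4/12 + O(x**5)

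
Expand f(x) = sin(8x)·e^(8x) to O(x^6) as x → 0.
8*x + 64*x**2 + 512*x**3/3 - 16384*x**5/15 + O(x**6)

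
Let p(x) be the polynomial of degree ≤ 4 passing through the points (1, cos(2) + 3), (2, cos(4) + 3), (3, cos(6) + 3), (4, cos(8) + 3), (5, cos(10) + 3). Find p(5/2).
15*cos(4)/32 + 3*cos(10)/128 - 5*cos(2)/128 - 5*cos(8)/32 + 45*cos(6)/64 + 3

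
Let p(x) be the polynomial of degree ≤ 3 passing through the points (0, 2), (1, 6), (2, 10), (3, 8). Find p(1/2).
29/8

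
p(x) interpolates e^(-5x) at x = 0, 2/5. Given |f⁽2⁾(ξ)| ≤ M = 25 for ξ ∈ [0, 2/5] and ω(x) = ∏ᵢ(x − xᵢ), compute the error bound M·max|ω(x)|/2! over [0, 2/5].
1/2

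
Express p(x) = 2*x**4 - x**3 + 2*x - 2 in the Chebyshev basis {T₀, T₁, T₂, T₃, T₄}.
(-5/4)T₀ + (5/4)T₁ + T₂ + (-1/4)T₃ + (1/4)T₄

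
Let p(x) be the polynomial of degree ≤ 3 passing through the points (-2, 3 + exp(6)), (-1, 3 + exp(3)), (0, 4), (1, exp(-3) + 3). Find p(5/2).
((-35*exp(6) - 141 + 135*exp(3))*exp(3) + 105)*exp(-3)/16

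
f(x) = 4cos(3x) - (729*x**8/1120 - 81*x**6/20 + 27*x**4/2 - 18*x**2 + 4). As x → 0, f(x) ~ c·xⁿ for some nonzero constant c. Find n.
10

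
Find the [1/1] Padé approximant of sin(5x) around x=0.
5*x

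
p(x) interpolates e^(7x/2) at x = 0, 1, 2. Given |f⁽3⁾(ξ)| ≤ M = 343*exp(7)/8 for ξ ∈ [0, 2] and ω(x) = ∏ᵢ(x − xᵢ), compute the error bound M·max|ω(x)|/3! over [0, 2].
343*sqrt(3)*exp(7)/216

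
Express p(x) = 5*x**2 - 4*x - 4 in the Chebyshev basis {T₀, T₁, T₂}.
(-3/2)T₀ + (-4)T₁ + (5/2)T₂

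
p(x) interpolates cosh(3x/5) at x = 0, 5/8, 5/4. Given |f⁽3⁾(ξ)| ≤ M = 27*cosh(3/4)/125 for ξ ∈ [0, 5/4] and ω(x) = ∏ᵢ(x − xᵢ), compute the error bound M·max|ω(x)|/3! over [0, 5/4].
sqrt(3)*cosh(3/4)/512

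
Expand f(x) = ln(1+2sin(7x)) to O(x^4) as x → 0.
14*x - 98*x**2 + 2401*x**3/3 + O(x**4)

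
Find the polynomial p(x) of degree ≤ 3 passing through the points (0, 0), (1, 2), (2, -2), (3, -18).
-x**3 + 3*x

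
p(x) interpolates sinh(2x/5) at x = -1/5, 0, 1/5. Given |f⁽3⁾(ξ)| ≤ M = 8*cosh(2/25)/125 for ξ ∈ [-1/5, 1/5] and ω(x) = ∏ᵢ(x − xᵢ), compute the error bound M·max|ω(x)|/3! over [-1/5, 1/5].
8*sqrt(3)*cosh(2/25)/421875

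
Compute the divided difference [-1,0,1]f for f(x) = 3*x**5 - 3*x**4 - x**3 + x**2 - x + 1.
-2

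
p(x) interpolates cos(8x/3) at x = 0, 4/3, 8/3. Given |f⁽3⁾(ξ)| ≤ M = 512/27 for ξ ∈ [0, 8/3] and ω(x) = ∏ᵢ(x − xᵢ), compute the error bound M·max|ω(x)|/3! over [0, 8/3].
32768*sqrt(3)/19683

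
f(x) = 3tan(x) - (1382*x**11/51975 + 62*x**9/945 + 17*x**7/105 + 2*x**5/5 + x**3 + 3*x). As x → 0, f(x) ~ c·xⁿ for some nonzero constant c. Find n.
13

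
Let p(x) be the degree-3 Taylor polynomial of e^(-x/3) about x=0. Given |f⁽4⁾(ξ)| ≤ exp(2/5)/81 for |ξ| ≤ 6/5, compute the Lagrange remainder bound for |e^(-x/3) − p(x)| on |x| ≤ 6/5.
2*exp(2/5)/1875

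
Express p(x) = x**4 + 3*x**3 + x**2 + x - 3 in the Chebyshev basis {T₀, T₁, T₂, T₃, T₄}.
(-17/8)T₀ + (13/4)T₁ + T₂ + (3/4)T₃ + (1/8)T₄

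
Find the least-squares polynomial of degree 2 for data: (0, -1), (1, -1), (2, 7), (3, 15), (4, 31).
-43/35 + (-8/7)x + (16/7)x²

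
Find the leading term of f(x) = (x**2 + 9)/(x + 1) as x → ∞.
x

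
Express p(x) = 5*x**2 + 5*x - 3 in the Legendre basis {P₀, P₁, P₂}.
(-4/3)P₀ + (5)P₁ + (10/3)P₂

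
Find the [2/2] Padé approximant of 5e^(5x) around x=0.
(125*x**2/12 + 25*x/2 + 5)/(25*x**2/12 - 5*x/2 + 1)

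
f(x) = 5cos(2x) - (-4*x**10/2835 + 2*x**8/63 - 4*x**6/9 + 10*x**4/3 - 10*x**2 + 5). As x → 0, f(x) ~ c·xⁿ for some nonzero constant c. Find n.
12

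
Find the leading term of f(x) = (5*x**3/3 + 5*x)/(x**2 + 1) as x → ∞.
5*x/3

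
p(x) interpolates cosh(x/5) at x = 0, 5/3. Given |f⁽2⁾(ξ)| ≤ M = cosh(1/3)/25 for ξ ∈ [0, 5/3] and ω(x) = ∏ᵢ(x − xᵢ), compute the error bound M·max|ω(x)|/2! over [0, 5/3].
cosh(1/3)/72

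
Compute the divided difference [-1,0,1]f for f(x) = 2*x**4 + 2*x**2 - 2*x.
4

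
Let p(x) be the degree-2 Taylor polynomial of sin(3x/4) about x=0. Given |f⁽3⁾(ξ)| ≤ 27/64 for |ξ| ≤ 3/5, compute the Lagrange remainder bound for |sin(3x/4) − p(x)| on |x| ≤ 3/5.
243/16000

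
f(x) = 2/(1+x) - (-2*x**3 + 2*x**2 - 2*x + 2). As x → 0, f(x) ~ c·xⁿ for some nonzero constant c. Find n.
4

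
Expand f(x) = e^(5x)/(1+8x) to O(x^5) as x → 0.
1 - 3*x + 73*x**2/2 - 1627*x**3/6 + 17563*x**4/8 + O(x**5)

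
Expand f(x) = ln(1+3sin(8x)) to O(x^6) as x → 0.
24*x - 288*x**2 + 4352*x**3 - 76800*x**4 + 1445888*x**5 + O(x**6)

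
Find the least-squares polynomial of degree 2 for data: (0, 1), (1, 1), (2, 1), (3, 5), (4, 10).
6/5 + (-9/5)x + x²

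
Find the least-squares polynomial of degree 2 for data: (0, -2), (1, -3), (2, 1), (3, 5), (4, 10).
-87/35 + (-8/35)x + (6/7)x²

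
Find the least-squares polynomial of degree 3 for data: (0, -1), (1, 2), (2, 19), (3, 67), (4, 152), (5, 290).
-37/42 + (-437/252)x + (89/42)x² + (71/36)x³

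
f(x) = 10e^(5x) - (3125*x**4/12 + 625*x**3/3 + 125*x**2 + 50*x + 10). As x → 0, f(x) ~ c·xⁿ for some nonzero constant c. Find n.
5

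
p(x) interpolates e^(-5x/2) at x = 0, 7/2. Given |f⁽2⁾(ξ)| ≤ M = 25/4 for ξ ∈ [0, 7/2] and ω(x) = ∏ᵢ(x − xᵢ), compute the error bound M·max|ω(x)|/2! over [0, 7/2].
1225/128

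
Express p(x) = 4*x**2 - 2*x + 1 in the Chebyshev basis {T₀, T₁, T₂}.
(3)T₀ + (-2)T₁ + (2)T₂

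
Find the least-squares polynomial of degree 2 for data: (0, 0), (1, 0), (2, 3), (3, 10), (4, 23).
2/7 + (-104/35)x + (15/7)x²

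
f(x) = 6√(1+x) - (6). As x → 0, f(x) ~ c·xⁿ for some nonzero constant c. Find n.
1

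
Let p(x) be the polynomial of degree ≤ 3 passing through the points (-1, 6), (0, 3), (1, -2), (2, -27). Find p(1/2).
15/8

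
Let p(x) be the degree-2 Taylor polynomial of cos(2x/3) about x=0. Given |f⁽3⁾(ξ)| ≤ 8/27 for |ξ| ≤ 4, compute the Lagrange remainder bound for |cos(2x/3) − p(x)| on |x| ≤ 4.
256/81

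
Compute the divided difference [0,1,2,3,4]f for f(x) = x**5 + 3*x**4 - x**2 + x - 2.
13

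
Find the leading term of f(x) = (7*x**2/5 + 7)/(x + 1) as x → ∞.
7*x/5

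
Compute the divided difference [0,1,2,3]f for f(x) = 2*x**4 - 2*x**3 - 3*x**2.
10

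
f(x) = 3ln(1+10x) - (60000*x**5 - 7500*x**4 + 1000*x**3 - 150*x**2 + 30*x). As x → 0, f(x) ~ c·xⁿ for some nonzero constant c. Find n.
6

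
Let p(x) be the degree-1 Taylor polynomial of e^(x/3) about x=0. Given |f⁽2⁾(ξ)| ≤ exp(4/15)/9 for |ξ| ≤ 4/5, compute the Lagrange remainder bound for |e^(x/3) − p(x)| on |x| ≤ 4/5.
8*exp(4/15)/225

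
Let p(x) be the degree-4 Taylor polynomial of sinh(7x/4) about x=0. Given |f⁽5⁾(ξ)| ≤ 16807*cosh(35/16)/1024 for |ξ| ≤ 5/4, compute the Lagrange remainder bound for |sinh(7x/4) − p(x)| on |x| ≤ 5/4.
10504375*cosh(35/16)/25165824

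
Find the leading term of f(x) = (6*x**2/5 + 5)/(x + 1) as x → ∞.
6*x/5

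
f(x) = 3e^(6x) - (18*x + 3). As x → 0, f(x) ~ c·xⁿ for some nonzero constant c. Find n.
2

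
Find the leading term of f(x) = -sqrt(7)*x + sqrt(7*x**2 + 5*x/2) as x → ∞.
5*sqrt(7)/28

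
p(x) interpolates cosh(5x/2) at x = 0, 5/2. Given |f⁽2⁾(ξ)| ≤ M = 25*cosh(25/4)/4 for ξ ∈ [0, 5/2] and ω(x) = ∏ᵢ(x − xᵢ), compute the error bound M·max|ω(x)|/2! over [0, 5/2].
625*cosh(25/4)/128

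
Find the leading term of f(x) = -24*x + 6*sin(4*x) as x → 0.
-64*x**3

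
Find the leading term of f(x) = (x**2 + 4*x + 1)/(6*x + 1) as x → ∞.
x/6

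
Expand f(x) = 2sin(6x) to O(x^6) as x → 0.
12*x - 72*x**3 + 648*x**5/5 + O(x**6)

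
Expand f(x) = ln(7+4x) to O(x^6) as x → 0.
log(7) + 4*x/7 - 8*x**2/49 + 64*x**3/1029 - 64*x**4/2401 + 1024*x**5/84035 + O(x**6)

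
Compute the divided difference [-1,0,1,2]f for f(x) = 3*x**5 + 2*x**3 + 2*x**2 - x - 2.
17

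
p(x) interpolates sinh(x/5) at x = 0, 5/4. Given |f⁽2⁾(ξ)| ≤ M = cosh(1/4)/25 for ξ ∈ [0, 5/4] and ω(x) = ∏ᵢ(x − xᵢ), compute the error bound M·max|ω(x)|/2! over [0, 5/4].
cosh(1/4)/128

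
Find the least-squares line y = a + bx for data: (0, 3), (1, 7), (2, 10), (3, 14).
a = 31/10, b = 18/5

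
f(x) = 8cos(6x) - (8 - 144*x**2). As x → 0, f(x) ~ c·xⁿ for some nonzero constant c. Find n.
4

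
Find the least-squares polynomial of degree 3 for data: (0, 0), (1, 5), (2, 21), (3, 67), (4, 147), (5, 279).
19/126 + (995/756)x + (53/63)x² + (217/108)x³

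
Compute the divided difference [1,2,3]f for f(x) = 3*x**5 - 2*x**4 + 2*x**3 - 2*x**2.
230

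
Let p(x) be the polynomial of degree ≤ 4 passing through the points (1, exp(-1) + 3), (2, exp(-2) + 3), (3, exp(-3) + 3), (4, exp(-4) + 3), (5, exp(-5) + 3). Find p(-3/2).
(-8580*exp(3) - 5460*e + 1155 + 384*exp(5) + 10010*exp(2) + 3003*exp(4))*exp(-5)/128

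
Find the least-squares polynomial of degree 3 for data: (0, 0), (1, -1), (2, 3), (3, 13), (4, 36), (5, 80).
-17/63 + (311/378)x + (-59/36)x² + (101/108)x³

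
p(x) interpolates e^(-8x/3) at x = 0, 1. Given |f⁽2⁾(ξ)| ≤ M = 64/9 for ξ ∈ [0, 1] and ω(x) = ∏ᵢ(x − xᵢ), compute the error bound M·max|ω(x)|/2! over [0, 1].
8/9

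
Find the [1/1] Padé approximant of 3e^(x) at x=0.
(3*x/2 + 3)/(1 - x/2)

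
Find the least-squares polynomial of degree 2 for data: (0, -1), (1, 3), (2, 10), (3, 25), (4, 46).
-3/5 + (-2/5)x + (3)x²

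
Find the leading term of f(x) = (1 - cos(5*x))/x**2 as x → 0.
25/2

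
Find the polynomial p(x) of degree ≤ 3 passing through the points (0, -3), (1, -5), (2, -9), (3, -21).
-x**3 + 2*x**2 - 3*x - 3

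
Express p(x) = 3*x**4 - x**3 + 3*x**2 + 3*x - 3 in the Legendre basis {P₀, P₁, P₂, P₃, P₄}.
(-7/5)P₀ + (12/5)P₁ + (26/7)P₂ + (-2/5)P₃ + (24/35)P₄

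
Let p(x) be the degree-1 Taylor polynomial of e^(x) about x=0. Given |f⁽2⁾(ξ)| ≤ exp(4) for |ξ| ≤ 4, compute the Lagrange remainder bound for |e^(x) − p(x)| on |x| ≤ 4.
8*exp(4)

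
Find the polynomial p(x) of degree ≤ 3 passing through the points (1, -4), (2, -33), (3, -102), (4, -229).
-3*x**3 - 2*x**2 - 2*x + 3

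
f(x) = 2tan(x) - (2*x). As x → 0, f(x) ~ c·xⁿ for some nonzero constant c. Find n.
3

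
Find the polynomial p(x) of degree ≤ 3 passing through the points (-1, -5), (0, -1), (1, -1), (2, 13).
3*x**3 - 2*x**2 - x - 1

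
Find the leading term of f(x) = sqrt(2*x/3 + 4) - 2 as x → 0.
x/6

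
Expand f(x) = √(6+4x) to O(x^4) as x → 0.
sqrt(6) + sqrt(6)*x/3 - sqrt(6)*x**2/18 + sqrt(6)*x**3/54 + O(x**4)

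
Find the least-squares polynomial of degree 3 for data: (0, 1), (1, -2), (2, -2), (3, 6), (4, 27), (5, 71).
53/63 + (-223/189)x + (-577/252)x² + (115/108)x³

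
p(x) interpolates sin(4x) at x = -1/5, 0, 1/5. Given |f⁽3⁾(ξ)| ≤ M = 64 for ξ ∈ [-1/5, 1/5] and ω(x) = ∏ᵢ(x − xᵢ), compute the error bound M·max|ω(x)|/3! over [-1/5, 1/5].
64*sqrt(3)/3375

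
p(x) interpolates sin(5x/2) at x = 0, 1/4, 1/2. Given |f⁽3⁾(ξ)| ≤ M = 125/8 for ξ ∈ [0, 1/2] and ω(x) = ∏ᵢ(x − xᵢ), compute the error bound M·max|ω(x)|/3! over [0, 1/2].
125*sqrt(3)/13824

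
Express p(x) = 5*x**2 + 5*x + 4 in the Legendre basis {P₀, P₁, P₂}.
(17/3)P₀ + (5)P₁ + (10/3)P₂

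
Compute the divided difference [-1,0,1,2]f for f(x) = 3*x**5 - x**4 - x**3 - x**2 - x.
12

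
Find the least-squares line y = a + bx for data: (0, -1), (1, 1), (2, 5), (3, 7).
a = -6/5, b = 14/5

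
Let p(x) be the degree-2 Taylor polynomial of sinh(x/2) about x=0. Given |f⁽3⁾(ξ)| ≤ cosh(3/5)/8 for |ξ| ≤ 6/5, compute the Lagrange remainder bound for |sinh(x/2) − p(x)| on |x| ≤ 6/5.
9*cosh(3/5)/250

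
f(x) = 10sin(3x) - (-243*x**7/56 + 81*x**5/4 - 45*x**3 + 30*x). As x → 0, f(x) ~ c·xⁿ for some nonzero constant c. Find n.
9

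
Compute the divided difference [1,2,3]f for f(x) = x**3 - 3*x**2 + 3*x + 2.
3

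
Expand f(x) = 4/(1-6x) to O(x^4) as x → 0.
4 + 24*x + 144*x**2 + 864*x**3 + O(x**4)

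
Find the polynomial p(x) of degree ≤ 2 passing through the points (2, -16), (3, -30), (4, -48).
-2*x**2 - 4*x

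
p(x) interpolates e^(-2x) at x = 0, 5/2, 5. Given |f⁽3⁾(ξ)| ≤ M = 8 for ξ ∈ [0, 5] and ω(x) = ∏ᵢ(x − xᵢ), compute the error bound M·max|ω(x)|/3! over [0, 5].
125*sqrt(3)/27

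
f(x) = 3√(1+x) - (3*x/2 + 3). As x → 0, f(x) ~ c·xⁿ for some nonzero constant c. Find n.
2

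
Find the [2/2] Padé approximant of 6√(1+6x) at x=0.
(135*x**2/2 + 45*x + 6)/(9*x**2/4 + 9*x/2 + 1)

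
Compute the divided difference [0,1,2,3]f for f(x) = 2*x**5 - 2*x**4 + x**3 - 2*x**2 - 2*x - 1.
39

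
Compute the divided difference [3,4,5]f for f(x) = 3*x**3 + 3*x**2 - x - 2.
39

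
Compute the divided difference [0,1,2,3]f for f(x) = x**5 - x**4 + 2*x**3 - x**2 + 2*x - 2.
21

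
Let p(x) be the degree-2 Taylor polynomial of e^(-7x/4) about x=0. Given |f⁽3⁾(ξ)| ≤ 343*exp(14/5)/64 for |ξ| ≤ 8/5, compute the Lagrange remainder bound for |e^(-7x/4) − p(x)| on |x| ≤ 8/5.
1372*exp(14/5)/375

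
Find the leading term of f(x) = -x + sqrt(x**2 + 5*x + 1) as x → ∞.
5/2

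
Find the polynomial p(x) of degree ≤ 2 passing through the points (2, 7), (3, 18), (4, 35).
3*x**2 - 4*x + 3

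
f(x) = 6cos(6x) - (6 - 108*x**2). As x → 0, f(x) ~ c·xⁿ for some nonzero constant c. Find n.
4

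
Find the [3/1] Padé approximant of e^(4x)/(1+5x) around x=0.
(6464*x**3/489 + 1272*x**2/163 + 684*x/163 + 1)/(847*x/163 + 1)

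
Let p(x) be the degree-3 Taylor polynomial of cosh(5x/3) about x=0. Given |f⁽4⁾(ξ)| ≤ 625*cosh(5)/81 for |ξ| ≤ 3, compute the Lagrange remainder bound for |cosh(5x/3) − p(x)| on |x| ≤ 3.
625*cosh(5)/24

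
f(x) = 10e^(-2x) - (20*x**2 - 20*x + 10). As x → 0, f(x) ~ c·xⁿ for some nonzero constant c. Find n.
3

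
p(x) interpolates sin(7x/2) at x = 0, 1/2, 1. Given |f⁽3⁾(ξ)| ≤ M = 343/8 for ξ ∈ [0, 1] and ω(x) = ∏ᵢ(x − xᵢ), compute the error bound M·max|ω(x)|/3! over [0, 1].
343*sqrt(3)/1728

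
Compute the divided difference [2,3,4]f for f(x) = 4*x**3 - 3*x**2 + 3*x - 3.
33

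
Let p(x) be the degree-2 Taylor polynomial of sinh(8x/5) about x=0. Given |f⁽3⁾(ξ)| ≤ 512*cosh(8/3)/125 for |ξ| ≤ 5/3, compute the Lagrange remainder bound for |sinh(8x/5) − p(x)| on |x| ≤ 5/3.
256*cosh(8/3)/81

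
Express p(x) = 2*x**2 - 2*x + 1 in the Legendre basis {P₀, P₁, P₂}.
(5/3)P₀ + (-2)P₁ + (4/3)P₂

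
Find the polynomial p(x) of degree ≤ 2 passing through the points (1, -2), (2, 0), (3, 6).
2*x**2 - 4*x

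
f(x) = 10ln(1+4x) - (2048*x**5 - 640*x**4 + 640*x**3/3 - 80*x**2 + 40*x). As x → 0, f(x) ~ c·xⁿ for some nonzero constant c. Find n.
6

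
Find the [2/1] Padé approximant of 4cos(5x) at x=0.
4 - 50*x**2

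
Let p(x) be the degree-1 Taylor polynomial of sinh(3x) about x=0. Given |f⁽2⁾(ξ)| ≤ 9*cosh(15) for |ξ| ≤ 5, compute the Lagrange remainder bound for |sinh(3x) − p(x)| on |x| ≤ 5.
225*cosh(15)/2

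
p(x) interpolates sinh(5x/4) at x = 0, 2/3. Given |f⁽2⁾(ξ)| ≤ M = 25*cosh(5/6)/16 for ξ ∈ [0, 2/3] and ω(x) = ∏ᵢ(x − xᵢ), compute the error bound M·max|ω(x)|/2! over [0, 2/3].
25*cosh(5/6)/288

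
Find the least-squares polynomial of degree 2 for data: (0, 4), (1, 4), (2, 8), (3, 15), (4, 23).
26/7 + (-37/70)x + (19/14)x²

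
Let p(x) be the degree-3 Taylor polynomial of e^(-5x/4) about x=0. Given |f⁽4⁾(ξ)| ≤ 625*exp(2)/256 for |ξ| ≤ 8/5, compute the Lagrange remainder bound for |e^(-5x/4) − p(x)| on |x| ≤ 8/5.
2*exp(2)/3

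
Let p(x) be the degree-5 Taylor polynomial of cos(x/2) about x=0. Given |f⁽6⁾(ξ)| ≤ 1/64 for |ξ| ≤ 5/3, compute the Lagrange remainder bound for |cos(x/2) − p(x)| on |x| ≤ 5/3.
3125/6718464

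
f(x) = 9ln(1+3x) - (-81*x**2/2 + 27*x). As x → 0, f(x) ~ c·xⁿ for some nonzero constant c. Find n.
3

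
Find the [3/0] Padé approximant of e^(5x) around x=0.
125*x**3/6 + 25*x**2/2 + 5*x + 1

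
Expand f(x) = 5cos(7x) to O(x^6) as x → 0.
5 - 245*x**2/2 + 12005*x**4/24 + O(x**6)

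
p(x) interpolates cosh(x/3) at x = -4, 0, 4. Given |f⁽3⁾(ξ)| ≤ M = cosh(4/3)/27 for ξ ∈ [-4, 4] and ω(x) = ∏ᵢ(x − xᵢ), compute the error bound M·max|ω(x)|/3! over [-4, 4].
64*sqrt(3)*cosh(4/3)/729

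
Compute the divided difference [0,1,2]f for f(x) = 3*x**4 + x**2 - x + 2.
22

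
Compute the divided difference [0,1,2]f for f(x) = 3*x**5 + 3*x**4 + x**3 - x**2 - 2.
68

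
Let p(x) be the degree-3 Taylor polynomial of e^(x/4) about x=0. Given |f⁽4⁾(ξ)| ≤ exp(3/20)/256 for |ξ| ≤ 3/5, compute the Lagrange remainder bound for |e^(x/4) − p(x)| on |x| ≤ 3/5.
27*exp(3/20)/1280000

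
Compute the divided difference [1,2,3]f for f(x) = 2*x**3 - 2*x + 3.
12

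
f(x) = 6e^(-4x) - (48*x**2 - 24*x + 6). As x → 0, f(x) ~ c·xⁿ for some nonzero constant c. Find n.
3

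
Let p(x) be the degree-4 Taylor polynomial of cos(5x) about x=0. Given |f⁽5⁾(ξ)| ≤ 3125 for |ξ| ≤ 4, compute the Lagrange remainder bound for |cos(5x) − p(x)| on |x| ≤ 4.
80000/3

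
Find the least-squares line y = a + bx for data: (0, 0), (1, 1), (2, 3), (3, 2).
a = 3/10, b = 4/5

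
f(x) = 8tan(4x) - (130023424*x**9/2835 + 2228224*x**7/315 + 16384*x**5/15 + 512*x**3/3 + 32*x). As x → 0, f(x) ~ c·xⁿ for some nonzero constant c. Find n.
11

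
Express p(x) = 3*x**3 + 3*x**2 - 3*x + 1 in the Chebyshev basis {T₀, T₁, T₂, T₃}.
(5/2)T₀ + (-3/4)T₁ + (3/2)T₂ + (3/4)T₃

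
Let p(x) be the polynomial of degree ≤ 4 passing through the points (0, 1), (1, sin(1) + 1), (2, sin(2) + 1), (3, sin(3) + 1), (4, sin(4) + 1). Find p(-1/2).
-105*sin(1)/32 + 35*sin(4)/128 - 45*sin(3)/32 + 1 + 189*sin(2)/64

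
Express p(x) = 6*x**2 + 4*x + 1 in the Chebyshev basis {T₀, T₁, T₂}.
(4)T₀ + (4)T₁ + (3)T₂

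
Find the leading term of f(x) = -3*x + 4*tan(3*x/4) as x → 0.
9*x**3/16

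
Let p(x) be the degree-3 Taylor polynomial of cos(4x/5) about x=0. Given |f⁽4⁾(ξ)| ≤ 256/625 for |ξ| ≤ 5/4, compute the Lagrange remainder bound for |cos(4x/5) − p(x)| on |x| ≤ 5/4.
1/24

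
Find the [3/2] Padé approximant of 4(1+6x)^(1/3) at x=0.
(224*x**3/15 + 336*x**2/5 + 168*x/5 + 4)/(8*x**2 + 32*x/5 + 1)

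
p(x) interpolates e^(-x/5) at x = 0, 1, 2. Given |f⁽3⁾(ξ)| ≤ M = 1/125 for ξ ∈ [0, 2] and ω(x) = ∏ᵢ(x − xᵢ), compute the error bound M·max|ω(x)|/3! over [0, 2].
sqrt(3)/3375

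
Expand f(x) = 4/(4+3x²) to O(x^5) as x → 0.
1 - 3*x**2/4 + 9*x**4/16 + O(x**5)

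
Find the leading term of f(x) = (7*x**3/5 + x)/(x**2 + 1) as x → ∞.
7*x/5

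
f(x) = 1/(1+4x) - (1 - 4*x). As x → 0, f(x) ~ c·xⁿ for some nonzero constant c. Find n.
2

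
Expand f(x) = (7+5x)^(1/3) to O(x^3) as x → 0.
7**(1/3) + 5*7**(1/3)*x/21 - 25*7**(1/3)*x**2/441 + O(x**3)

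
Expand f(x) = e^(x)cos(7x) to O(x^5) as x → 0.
1 + x - 24*x**2 - 73*x**3/3 + 527*x**4/6 + O(x**5)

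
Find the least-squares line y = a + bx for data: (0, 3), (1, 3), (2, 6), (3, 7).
a = 5/2, b = 3/2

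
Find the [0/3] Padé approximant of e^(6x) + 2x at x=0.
1/(-260*x**3 + 46*x**2 - 8*x + 1)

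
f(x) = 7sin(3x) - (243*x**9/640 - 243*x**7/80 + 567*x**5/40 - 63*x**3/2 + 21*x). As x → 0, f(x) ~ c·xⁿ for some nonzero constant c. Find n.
11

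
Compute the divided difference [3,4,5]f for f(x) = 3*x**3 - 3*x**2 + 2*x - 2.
33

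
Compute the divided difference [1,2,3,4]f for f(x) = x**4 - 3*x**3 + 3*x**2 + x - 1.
7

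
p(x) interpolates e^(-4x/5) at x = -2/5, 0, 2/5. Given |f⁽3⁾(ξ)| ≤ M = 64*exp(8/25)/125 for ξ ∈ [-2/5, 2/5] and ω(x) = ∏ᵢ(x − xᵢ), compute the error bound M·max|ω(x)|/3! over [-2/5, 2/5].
512*sqrt(3)*exp(8/25)/421875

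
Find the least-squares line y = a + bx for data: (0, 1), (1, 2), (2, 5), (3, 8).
a = 2/5, b = 12/5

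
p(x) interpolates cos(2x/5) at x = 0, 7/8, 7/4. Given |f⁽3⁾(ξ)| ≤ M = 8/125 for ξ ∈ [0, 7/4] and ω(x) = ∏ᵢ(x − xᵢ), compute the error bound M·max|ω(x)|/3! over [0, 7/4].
343*sqrt(3)/216000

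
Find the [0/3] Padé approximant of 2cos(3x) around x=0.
2/(9*x**2/2 + 1)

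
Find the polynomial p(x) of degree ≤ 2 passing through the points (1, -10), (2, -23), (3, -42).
-3*x**2 - 4*x - 3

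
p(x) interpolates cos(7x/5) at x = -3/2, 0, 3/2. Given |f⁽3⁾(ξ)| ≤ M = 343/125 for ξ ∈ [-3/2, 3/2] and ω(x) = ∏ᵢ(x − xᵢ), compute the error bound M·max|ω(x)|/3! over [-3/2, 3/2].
343*sqrt(3)/1000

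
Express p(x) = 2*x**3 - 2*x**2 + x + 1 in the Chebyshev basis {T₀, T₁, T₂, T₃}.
(5/2)T₁ - T₂ + (1/2)T₃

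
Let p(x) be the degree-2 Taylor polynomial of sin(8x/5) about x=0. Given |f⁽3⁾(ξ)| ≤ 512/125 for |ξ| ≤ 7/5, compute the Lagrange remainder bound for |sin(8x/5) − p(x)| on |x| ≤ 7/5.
87808/46875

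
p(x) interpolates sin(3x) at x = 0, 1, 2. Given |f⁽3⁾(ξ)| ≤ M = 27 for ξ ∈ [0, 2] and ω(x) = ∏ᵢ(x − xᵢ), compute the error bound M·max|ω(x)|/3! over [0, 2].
sqrt(3)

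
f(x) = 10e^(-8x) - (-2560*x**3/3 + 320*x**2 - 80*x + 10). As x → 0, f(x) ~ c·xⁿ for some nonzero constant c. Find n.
4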